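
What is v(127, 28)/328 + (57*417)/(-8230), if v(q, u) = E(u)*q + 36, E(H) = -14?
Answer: -5533223/674860 ≈ -8.1991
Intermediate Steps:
v(q, u) = 36 - 14*q (v(q, u) = -14*q + 36 = 36 - 14*q)
v(127, 28)/328 + (57*417)/(-8230) = (36 - 14*127)/328 + (57*417)/(-8230) = (36 - 1778)*(1/328) + 23769*(-1/8230) = -1742*1/328 - 23769/8230 = -871/164 - 23769/8230 = -5533223/674860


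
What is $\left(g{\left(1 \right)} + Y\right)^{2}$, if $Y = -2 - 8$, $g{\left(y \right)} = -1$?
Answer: $121$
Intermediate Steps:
$Y = -10$ ($Y = -2 - 8 = -10$)
$\left(g{\left(1 \right)} + Y\right)^{2} = \left(-1 - 10\right)^{2} = \left(-11\right)^{2} = 121$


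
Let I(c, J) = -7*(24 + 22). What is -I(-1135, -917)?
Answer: 322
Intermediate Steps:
I(c, J) = -322 (I(c, J) = -7*46 = -322)
-I(-1135, -917) = -1*(-322) = 322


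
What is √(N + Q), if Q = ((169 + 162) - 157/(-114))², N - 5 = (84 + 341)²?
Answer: √3783195361/114 ≈ 539.54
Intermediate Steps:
N = 180630 (N = 5 + (84 + 341)² = 5 + 425² = 5 + 180625 = 180630)
Q = 1435727881/12996 (Q = (331 - 157*(-1/114))² = (331 + 157/114)² = (37891/114)² = 1435727881/12996 ≈ 1.1047e+5)
√(N + Q) = √(180630 + 1435727881/12996) = √(3783195361/12996) = √3783195361/114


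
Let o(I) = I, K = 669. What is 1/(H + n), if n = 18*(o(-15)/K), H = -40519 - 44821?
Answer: -223/19030910 ≈ -1.1718e-5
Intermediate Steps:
H = -85340
n = -90/223 (n = 18*(-15/669) = 18*(-15*1/669) = 18*(-5/223) = -90/223 ≈ -0.40359)
1/(H + n) = 1/(-85340 - 90/223) = 1/(-19030910/223) = -223/19030910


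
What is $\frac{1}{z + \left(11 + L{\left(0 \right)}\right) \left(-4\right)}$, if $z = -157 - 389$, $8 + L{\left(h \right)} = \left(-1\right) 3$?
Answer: $- \frac{1}{546} \approx -0.0018315$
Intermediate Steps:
$L{\left(h \right)} = -11$ ($L{\left(h \right)} = -8 - 3 = -11$)
$z = -546$ ($z = -157 - 389 = -546$)
$\frac{1}{z + \left(11 + L{\left(0 \right)}\right) \left(-4\right)} = \frac{1}{-546 + \left(11 - 11\right) \left(-4\right)} = \frac{1}{-546 + 0 \left(-4\right)} = \frac{1}{-546 + 0} = \frac{1}{-546} = - \frac{1}{546}$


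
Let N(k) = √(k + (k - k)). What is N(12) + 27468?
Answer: 27468 + 2*√3 ≈ 27471.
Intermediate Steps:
N(k) = √k (N(k) = √(k + 0) = √k)
N(12) + 27468 = √12 + 27468 = 2*√3 + 27468 = 27468 + 2*√3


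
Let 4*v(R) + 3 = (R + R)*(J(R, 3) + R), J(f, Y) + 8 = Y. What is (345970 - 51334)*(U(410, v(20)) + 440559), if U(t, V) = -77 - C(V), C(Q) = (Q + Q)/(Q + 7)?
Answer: 81113307299616/625 ≈ 1.2978e+11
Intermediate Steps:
J(f, Y) = -8 + Y
C(Q) = 2*Q/(7 + Q) (C(Q) = (2*Q)/(7 + Q) = 2*Q/(7 + Q))
v(R) = -¾ + R*(-5 + R)/2 (v(R) = -¾ + ((R + R)*((-8 + 3) + R))/4 = -¾ + ((2*R)*(-5 + R))/4 = -¾ + (2*R*(-5 + R))/4 = -¾ + R*(-5 + R)/2)
U(t, V) = -77 - 2*V/(7 + V)
(345970 - 51334)*(U(410, v(20)) + 440559) = (345970 - 51334)*((-539 - 79*(-¾ + (½)*20² - 5/2*20))/(7 + (-¾ + (½)*20² - 5/2*20)) + 440559) = 294636*((-539 - 79*(-¾ + (½)*400 - 50))/(7 + (-¾ + (½)*400 - 50)) + 440559) = 294636*((-539 - 79*(-¾ + 200 - 50))/(7 + (-¾ + 200 - 50)) + 440559) = 294636*((-539 - 79*597/4)/(7 + 597/4) + 440559) = 294636*((-539 - 47163/4)/(625/4) + 440559) = 294636*((4/625)*(-49319/4) + 440559) = 294636*(-49319/625 + 440559) = 294636*(275300056/625) = 81113307299616/625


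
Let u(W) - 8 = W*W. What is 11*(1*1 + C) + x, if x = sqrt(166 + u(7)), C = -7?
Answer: -66 + sqrt(223) ≈ -51.067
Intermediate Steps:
u(W) = 8 + W**2 (u(W) = 8 + W*W = 8 + W**2)
x = sqrt(223) (x = sqrt(166 + (8 + 7**2)) = sqrt(166 + (8 + 49)) = sqrt(166 + 57) = sqrt(223) ≈ 14.933)
11*(1*1 + C) + x = 11*(1*1 - 7) + sqrt(223) = 11*(1 - 7) + sqrt(223) = 11*(-6) + sqrt(223) = -66 + sqrt(223)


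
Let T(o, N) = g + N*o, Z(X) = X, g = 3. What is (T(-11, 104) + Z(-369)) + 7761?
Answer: 6251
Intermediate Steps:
T(o, N) = 3 + N*o
(T(-11, 104) + Z(-369)) + 7761 = ((3 + 104*(-11)) - 369) + 7761 = ((3 - 1144) - 369) + 7761 = (-1141 - 369) + 7761 = -1510 + 7761 = 6251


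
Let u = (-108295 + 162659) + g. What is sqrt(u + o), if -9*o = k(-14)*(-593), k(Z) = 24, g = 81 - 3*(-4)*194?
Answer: sqrt(525189)/3 ≈ 241.57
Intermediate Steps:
g = 2409 (g = 81 + 12*194 = 81 + 2328 = 2409)
u = 56773 (u = (-108295 + 162659) + 2409 = 54364 + 2409 = 56773)
o = 4744/3 (o = -8*(-593)/3 = -1/9*(-14232) = 4744/3 ≈ 1581.3)
sqrt(u + o) = sqrt(56773 + 4744/3) = sqrt(175063/3) = sqrt(525189)/3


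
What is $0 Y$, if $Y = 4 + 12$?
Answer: $0$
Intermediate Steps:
$Y = 16$
$0 Y = 0 \cdot 16 = 0$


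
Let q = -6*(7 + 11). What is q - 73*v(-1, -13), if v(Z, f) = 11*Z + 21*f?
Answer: 20624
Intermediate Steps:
q = -108 (q = -6*18 = -108)
q - 73*v(-1, -13) = -108 - 73*(11*(-1) + 21*(-13)) = -108 - 73*(-11 - 273) = -108 - 73*(-284) = -108 + 20732 = 20624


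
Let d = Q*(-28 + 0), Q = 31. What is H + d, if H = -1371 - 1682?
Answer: -3921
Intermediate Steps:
d = -868 (d = 31*(-28 + 0) = 31*(-28) = -868)
H = -3053
H + d = -3053 - 868 = -3921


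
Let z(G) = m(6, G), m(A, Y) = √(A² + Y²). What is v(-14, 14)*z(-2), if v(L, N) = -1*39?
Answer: -78*√10 ≈ -246.66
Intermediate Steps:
v(L, N) = -39
z(G) = √(36 + G²) (z(G) = √(6² + G²) = √(36 + G²))
v(-14, 14)*z(-2) = -39*√(36 + (-2)²) = -39*√(36 + 4) = -78*√10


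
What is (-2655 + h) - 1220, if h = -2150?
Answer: -6025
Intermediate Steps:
(-2655 + h) - 1220 = (-2655 - 2150) - 1220 = -4805 - 1220 = -6025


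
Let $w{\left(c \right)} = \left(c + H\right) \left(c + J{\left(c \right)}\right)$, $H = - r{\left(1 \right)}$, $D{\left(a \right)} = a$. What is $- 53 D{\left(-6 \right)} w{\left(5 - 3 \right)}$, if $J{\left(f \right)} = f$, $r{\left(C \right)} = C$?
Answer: $1272$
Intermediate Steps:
$H = -1$ ($H = \left(-1\right) 1 = -1$)
$w{\left(c \right)} = 2 c \left(-1 + c\right)$ ($w{\left(c \right)} = \left(c - 1\right) \left(c + c\right) = \left(-1 + c\right) 2 c = 2 c \left(-1 + c\right)$)
$- 53 D{\left(-6 \right)} w{\left(5 - 3 \right)} = \left(-53\right) \left(-6\right) 2 \left(5 - 3\right) \left(-1 + \left(5 - 3\right)\right) = 318 \cdot 2 \cdot 2 \left(-1 + 2\right) = 318 \cdot 2 \cdot 2 \cdot 1 = 318 \cdot 4 = 1272$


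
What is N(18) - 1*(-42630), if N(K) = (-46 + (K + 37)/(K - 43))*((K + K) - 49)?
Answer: 216283/5 ≈ 43257.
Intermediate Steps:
N(K) = (-49 + 2*K)*(-46 + (37 + K)/(-43 + K)) (N(K) = (-46 + (37 + K)/(-43 + K))*(2*K - 49) = (-46 + (37 + K)/(-43 + K))*(-49 + 2*K) = (-49 + 2*K)*(-46 + (37 + K)/(-43 + K)))
N(18) - 1*(-42630) = 5*(-19747 - 18*18² + 1247*18)/(-43 + 18) - 1*(-42630) = 5*(-19747 - 18*324 + 22446)/(-25) + 42630 = 5*(-1/25)*(-19747 - 5832 + 22446) + 42630 = 5*(-1/25)*(-3133) + 42630 = 3133/5 + 42630 = 216283/5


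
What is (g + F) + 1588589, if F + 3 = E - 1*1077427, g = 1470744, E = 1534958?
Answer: 3516861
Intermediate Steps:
F = 457528 (F = -3 + (1534958 - 1*1077427) = -3 + (1534958 - 1077427) = -3 + 457531 = 457528)
(g + F) + 1588589 = (1470744 + 457528) + 1588589 = 1928272 + 1588589 = 3516861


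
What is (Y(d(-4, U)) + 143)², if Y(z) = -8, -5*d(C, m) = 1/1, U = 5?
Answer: 18225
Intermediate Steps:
d(C, m) = -⅕ (d(C, m) = -⅕/1 = -⅕*1 = -⅕)
(Y(d(-4, U)) + 143)² = (-8 + 143)² = 135² = 18225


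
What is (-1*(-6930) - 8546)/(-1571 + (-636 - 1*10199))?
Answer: 808/6203 ≈ 0.13026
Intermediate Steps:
(-1*(-6930) - 8546)/(-1571 + (-636 - 1*10199)) = (6930 - 8546)/(-1571 + (-636 - 10199)) = -1616/(-1571 - 10835) = -1616/(-12406) = -1616*(-1/12406) = 808/6203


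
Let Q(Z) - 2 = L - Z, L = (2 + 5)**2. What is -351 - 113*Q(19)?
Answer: -3967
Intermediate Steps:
L = 49 (L = 7**2 = 49)
Q(Z) = 51 - Z (Q(Z) = 2 + (49 - Z) = 51 - Z)
-351 - 113*Q(19) = -351 - 113*(51 - 1*19) = -351 - 113*(51 - 19) = -351 - 113*32 = -351 - 3616 = -3967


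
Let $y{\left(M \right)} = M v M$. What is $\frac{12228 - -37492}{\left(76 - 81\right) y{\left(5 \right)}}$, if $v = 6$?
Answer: $- \frac{4972}{75} \approx -66.293$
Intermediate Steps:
$y{\left(M \right)} = 6 M^{2}$ ($y{\left(M \right)} = M 6 M = 6 M M = 6 M^{2}$)
$\frac{12228 - -37492}{\left(76 - 81\right) y{\left(5 \right)}} = \frac{12228 - -37492}{\left(76 - 81\right) 6 \cdot 5^{2}} = \frac{12228 + 37492}{\left(-5\right) 6 \cdot 25} = \frac{49720}{\left(-5\right) 150} = \frac{49720}{-750} = 49720 \left(- \frac{1}{750}\right) = - \frac{4972}{75}$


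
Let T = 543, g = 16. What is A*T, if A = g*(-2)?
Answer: -17376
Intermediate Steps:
A = -32 (A = 16*(-2) = -32)
A*T = -32*543 = -17376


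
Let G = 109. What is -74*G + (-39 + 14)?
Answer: -8091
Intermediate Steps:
-74*G + (-39 + 14) = -74*109 + (-39 + 14) = -8066 - 25 = -8091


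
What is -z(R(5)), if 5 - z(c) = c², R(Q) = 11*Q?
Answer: 3020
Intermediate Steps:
z(c) = 5 - c²
-z(R(5)) = -(5 - (11*5)²) = -(5 - 1*55²) = -(5 - 1*3025) = -(5 - 3025) = -1*(-3020) = 3020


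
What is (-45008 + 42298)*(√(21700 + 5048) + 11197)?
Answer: -30343870 - 16260*√743 ≈ -3.0787e+7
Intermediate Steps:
(-45008 + 42298)*(√(21700 + 5048) + 11197) = -2710*(√26748 + 11197) = -2710*(6*√743 + 11197) = -2710*(11197 + 6*√743) = -30343870 - 16260*√743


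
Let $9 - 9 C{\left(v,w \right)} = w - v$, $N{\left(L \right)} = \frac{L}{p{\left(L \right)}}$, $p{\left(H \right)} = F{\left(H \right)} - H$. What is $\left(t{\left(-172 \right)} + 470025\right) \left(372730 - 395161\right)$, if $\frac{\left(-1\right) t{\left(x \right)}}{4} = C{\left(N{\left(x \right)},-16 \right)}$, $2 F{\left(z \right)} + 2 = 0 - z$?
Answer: $- \frac{8128566812801}{771} \approx -1.0543 \cdot 10^{10}$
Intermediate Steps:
$F{\left(z \right)} = -1 - \frac{z}{2}$ ($F{\left(z \right)} = -1 + \frac{0 - z}{2} = -1 + \frac{\left(-1\right) z}{2} = -1 - \frac{z}{2}$)
$p{\left(H \right)} = -1 - \frac{3 H}{2}$ ($p{\left(H \right)} = \left(-1 - \frac{H}{2}\right) - H = -1 - \frac{3 H}{2}$)
$N{\left(L \right)} = \frac{L}{-1 - \frac{3 L}{2}}$
$C{\left(v,w \right)} = 1 - \frac{w}{9} + \frac{v}{9}$ ($C{\left(v,w \right)} = 1 - \frac{w - v}{9} = 1 + \left(- \frac{w}{9} + \frac{v}{9}\right) = 1 - \frac{w}{9} + \frac{v}{9}$)
$t{\left(x \right)} = - \frac{100}{9} + \frac{8 x}{9 \left(2 + 3 x\right)}$ ($t{\left(x \right)} = - 4 \left(1 - - \frac{16}{9} + \frac{\left(-2\right) x \frac{1}{2 + 3 x}}{9}\right) = - 4 \left(1 + \frac{16}{9} - \frac{2 x}{9 \left(2 + 3 x\right)}\right) = - 4 \left(\frac{25}{9} - \frac{2 x}{9 \left(2 + 3 x\right)}\right) = - \frac{100}{9} + \frac{8 x}{9 \left(2 + 3 x\right)}$)
$\left(t{\left(-172 \right)} + 470025\right) \left(372730 - 395161\right) = \left(\frac{4 \left(-50 - -12556\right)}{9 \left(2 + 3 \left(-172\right)\right)} + 470025\right) \left(372730 - 395161\right) = \left(\frac{4 \left(-50 + 12556\right)}{9 \left(2 - 516\right)} + 470025\right) \left(-22431\right) = \left(\frac{4}{9} \frac{1}{-514} \cdot 12506 + 470025\right) \left(-22431\right) = \left(\frac{4}{9} \left(- \frac{1}{514}\right) 12506 + 470025\right) \left(-22431\right) = \left(- \frac{25012}{2313} + 470025\right) \left(-22431\right) = \frac{1087142813}{2313} \left(-22431\right) = - \frac{8128566812801}{771}$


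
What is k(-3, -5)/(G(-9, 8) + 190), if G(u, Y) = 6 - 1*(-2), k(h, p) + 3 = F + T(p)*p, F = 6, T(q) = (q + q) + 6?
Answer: 23/198 ≈ 0.11616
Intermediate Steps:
T(q) = 6 + 2*q (T(q) = 2*q + 6 = 6 + 2*q)
k(h, p) = 3 + p*(6 + 2*p) (k(h, p) = -3 + (6 + (6 + 2*p)*p) = -3 + (6 + p*(6 + 2*p)) = 3 + p*(6 + 2*p))
G(u, Y) = 8 (G(u, Y) = 6 + 2 = 8)
k(-3, -5)/(G(-9, 8) + 190) = (3 + 2*(-5)*(3 - 5))/(8 + 190) = (3 + 2*(-5)*(-2))/198 = (3 + 20)*(1/198) = 23*(1/198) = 23/198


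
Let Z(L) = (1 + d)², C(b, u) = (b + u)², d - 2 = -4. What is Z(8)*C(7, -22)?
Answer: 225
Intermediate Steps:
d = -2 (d = 2 - 4 = -2)
Z(L) = 1 (Z(L) = (1 - 2)² = (-1)² = 1)
Z(8)*C(7, -22) = 1*(7 - 22)² = 1*(-15)² = 1*225 = 225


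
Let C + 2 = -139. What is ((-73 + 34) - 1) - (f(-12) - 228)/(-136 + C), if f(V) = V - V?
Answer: -11308/277 ≈ -40.823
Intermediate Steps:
C = -141 (C = -2 - 139 = -141)
f(V) = 0
((-73 + 34) - 1) - (f(-12) - 228)/(-136 + C) = ((-73 + 34) - 1) - (0 - 228)/(-136 - 141) = (-39 - 1) - (-228)/(-277) = -40 - (-228)*(-1)/277 = -40 - 1*228/277 = -40 - 228/277 = -11308/277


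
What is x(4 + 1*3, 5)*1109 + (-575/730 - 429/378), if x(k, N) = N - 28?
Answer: -117315535/4599 ≈ -25509.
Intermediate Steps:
x(k, N) = -28 + N
x(4 + 1*3, 5)*1109 + (-575/730 - 429/378) = (-28 + 5)*1109 + (-575/730 - 429/378) = -23*1109 + (-575*1/730 - 429*1/378) = -25507 + (-115/146 - 143/126) = -25507 - 8842/4599 = -117315535/4599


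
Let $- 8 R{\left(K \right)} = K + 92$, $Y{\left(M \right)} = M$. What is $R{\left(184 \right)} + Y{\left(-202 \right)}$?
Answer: $- \frac{473}{2} \approx -236.5$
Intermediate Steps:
$R{\left(K \right)} = - \frac{23}{2} - \frac{K}{8}$ ($R{\left(K \right)} = - \frac{K + 92}{8} = - \frac{92 + K}{8} = - \frac{23}{2} - \frac{K}{8}$)
$R{\left(184 \right)} + Y{\left(-202 \right)} = \left(- \frac{23}{2} - 23\right) - 202 = - \frac{69}{2} - 202 = - \frac{473}{2}$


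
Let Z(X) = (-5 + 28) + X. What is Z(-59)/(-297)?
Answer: 4/33 ≈ 0.12121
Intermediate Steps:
Z(X) = 23 + X
Z(-59)/(-297) = (23 - 59)/(-297) = -36*(-1/297) = 4/33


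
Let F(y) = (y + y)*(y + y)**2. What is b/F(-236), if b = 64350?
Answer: -32175/52577024 ≈ -0.00061196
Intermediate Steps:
F(y) = 8*y**3 (F(y) = (2*y)*(2*y)**2 = (2*y)*(4*y**2) = 8*y**3)
b/F(-236) = 64350/((8*(-236)**3)) = 64350/((8*(-13144256))) = 64350/(-105154048) = 64350*(-1/105154048) = -32175/52577024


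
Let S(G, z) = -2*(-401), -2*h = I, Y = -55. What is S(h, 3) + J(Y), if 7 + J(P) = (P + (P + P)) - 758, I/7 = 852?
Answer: -128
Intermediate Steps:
I = 5964 (I = 7*852 = 5964)
h = -2982 (h = -½*5964 = -2982)
S(G, z) = 802
J(P) = -765 + 3*P (J(P) = -7 + ((P + (P + P)) - 758) = -7 + ((P + 2*P) - 758) = -7 + (3*P - 758) = -7 + (-758 + 3*P) = -765 + 3*P)
S(h, 3) + J(Y) = 802 + (-765 + 3*(-55)) = 802 + (-765 - 165) = 802 - 930 = -128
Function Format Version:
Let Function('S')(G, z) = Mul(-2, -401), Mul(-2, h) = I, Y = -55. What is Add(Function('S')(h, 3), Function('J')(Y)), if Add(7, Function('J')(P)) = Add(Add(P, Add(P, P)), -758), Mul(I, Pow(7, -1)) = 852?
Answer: -128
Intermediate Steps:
I = 5964 (I = Mul(7, 852) = 5964)
h = -2982 (h = Mul(Rational(-1, 2), 5964) = -2982)
Function('S')(G, z) = 802
Function('J')(P) = Add(-765, Mul(3, P)) (Function('J')(P) = Add(-7, Add(Add(P, Add(P, P)), -758)) = Add(-7, Add(Add(P, Mul(2, P)), -758)) = Add(-7, Add(Mul(3, P), -758)) = Add(-7, Add(-758, Mul(3, P))) = Add(-765, Mul(3, P)))
Add(Function('S')(h, 3), Function('J')(Y)) = Add(802, Add(-765, Mul(3, -55))) = Add(802, Add(-765, -165)) = Add(802, -930) = -128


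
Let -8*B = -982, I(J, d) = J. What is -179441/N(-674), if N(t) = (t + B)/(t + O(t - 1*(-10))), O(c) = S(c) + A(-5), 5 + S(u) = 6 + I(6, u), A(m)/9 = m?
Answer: -511047968/2205 ≈ -2.3177e+5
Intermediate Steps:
A(m) = 9*m
S(u) = 7 (S(u) = -5 + (6 + 6) = -5 + 12 = 7)
B = 491/4 (B = -1/8*(-982) = 491/4 ≈ 122.75)
O(c) = -38 (O(c) = 7 + 9*(-5) = 7 - 45 = -38)
N(t) = (491/4 + t)/(-38 + t) (N(t) = (t + 491/4)/(t - 38) = (491/4 + t)/(-38 + t))
-179441/N(-674) = -179441*(-38 - 674)/(491/4 - 674) = -179441/(-2205/4/(-712)) = -179441/((-1/712*(-2205/4))) = -179441/2205/2848 = -179441*2848/2205 = -511047968/2205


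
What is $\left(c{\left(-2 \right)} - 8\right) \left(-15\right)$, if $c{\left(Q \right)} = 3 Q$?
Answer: $210$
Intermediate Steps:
$\left(c{\left(-2 \right)} - 8\right) \left(-15\right) = \left(3 \left(-2\right) - 8\right) \left(-15\right) = \left(-6 - 8\right) \left(-15\right) = \left(-14\right) \left(-15\right) = 210$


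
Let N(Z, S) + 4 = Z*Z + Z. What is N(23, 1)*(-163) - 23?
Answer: -89347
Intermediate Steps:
N(Z, S) = -4 + Z + Z² (N(Z, S) = -4 + (Z*Z + Z) = -4 + (Z² + Z) = -4 + (Z + Z²) = -4 + Z + Z²)
N(23, 1)*(-163) - 23 = (-4 + 23 + 23²)*(-163) - 23 = (-4 + 23 + 529)*(-163) - 23 = 548*(-163) - 23 = -89324 - 23 = -89347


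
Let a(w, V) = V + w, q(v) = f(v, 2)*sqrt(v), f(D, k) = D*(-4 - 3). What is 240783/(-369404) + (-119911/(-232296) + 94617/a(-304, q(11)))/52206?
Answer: -2924400149921105465/4351377024510704496 + 31539*sqrt(11)/6146522 ≈ -0.65504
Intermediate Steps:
f(D, k) = -7*D (f(D, k) = D*(-7) = -7*D)
q(v) = -7*v**(3/2) (q(v) = (-7*v)*sqrt(v) = -7*v**(3/2))
240783/(-369404) + (-119911/(-232296) + 94617/a(-304, q(11)))/52206 = 240783/(-369404) + (-119911/(-232296) + 94617/(-77*sqrt(11) - 304))/52206 = 240783*(-1/369404) + (-119911*(-1/232296) + 94617/(-77*sqrt(11) - 304))*(1/52206) = -240783/369404 + (119911/232296 + 94617/(-77*sqrt(11) - 304))*(1/52206) = -240783/369404 + (119911/232296 + 94617/(-304 - 77*sqrt(11)))*(1/52206) = -240783/369404 + (10901/1102476816 + 31539/(17402*(-304 - 77*sqrt(11)))) = -9480487439783/14544976633488 + 31539/(17402*(-304 - 77*sqrt(11)))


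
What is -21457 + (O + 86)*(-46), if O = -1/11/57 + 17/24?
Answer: -63817339/2508 ≈ -25446.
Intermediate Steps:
O = 3545/5016 (O = -1*1/11*(1/57) + 17*(1/24) = -1/11*1/57 + 17/24 = -1/627 + 17/24 = 3545/5016 ≈ 0.70674)
-21457 + (O + 86)*(-46) = -21457 + (3545/5016 + 86)*(-46) = -21457 + (434921/5016)*(-46) = -21457 - 10003183/2508 = -63817339/2508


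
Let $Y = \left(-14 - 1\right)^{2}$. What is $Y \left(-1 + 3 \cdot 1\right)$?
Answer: $450$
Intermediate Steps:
$Y = 225$ ($Y = \left(-15\right)^{2} = 225$)
$Y \left(-1 + 3 \cdot 1\right) = 225 \left(-1 + 3 \cdot 1\right) = 225 \left(-1 + 3\right) = 225 \cdot 2 = 450$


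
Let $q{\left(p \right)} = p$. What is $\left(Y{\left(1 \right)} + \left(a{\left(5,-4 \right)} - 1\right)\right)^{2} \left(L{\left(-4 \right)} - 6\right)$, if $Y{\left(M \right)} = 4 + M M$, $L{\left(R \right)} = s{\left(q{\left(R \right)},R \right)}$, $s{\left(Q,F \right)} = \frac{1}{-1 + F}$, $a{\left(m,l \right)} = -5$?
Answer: $- \frac{31}{5} \approx -6.2$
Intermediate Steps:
$L{\left(R \right)} = \frac{1}{-1 + R}$
$Y{\left(M \right)} = 4 + M^{2}$
$\left(Y{\left(1 \right)} + \left(a{\left(5,-4 \right)} - 1\right)\right)^{2} \left(L{\left(-4 \right)} - 6\right) = \left(\left(4 + 1^{2}\right) - 6\right)^{2} \left(\frac{1}{-1 - 4} - 6\right) = \left(\left(4 + 1\right) - 6\right)^{2} \left(\frac{1}{-5} - 6\right) = \left(5 - 6\right)^{2} \left(- \frac{1}{5} - 6\right) = \left(-1\right)^{2} \left(- \frac{31}{5}\right) = 1 \left(- \frac{31}{5}\right) = - \frac{31}{5}$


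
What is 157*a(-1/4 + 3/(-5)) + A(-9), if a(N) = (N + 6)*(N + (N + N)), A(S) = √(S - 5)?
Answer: -824721/400 + I*√14 ≈ -2061.8 + 3.7417*I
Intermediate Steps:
A(S) = √(-5 + S)
a(N) = 3*N*(6 + N) (a(N) = (6 + N)*(N + 2*N) = (6 + N)*(3*N) = 3*N*(6 + N))
157*a(-1/4 + 3/(-5)) + A(-9) = 157*(3*(-1/4 + 3/(-5))*(6 + (-1/4 + 3/(-5)))) + √(-5 - 9) = 157*(3*(-1*¼ + 3*(-⅕))*(6 + (-1*¼ + 3*(-⅕)))) + √(-14) = 157*(3*(-¼ - ⅗)*(6 + (-¼ - ⅗))) + I*√14 = 157*(3*(-17/20)*(6 - 17/20)) + I*√14 = 157*(3*(-17/20)*(103/20)) + I*√14 = 157*(-5253/400) + I*√14 = -824721/400 + I*√14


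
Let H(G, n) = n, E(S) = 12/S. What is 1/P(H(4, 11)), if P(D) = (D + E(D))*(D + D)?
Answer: 1/266 ≈ 0.0037594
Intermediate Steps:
P(D) = 2*D*(D + 12/D) (P(D) = (D + 12/D)*(D + D) = (D + 12/D)*(2*D) = 2*D*(D + 12/D))
1/P(H(4, 11)) = 1/(24 + 2*11²) = 1/(24 + 2*121) = 1/(24 + 242) = 1/266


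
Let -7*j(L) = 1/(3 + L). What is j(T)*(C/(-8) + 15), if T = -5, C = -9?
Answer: 129/112 ≈ 1.1518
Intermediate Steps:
j(L) = -1/(7*(3 + L))
j(T)*(C/(-8) + 15) = (-1/(21 + 7*(-5)))*(-9/(-8) + 15) = (-1/(21 - 35))*(-9*(-1/8) + 15) = (-1/(-14))*(9/8 + 15) = -1*(-1/14)*(129/8) = (1/14)*(129/8) = 129/112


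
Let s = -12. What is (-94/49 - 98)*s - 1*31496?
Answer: -1484552/49 ≈ -30297.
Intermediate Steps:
(-94/49 - 98)*s - 1*31496 = (-94/49 - 98)*(-12) - 1*31496 = (-94*1/49 - 98)*(-12) - 31496 = (-94/49 - 98)*(-12) - 31496 = -4896/49*(-12) - 31496 = 58752/49 - 31496 = -1484552/49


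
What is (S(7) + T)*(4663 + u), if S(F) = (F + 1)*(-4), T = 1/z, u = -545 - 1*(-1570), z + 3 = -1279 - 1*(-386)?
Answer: -20386503/112 ≈ -1.8202e+5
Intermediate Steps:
z = -896 (z = -3 + (-1279 - 1*(-386)) = -3 + (-1279 + 386) = -3 - 893 = -896)
u = 1025 (u = -545 + 1570 = 1025)
T = -1/896 (T = 1/(-896) = -1/896 ≈ -0.0011161)
S(F) = -4 - 4*F (S(F) = (1 + F)*(-4) = -4 - 4*F)
(S(7) + T)*(4663 + u) = ((-4 - 4*7) - 1/896)*(4663 + 1025) = ((-4 - 28) - 1/896)*5688 = (-32 - 1/896)*5688 = -28673/896*5688 = -20386503/112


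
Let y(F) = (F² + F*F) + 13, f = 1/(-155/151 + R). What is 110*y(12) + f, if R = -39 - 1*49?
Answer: 445097579/13443 ≈ 33110.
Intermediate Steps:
R = -88 (R = -39 - 49 = -88)
f = -151/13443 (f = 1/(-155/151 - 88) = 1/(-13443/151) = -151/13443 ≈ -0.011233)
y(F) = 13 + 2*F² (y(F) = (F² + F²) + 13 = 2*F² + 13 = 13 + 2*F²)
110*y(12) + f = 110*(13 + 2*12²) - 151/13443 = 110*(13 + 2*144) - 151/13443 = 110*(13 + 288) - 151/13443 = 110*301 - 151/13443 = 33110 - 151/13443 = 445097579/13443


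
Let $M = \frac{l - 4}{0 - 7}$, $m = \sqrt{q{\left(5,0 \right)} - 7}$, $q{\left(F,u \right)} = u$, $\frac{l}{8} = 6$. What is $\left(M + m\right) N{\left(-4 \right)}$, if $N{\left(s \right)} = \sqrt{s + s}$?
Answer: $- 2 \sqrt{14} - \frac{88 i \sqrt{2}}{7} \approx -7.4833 - 17.779 i$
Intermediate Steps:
$l = 48$ ($l = 8 \cdot 6 = 48$)
$N{\left(s \right)} = \sqrt{2} \sqrt{s}$ ($N{\left(s \right)} = \sqrt{2 s} = \sqrt{2} \sqrt{s}$)
$m = i \sqrt{7}$ ($m = \sqrt{0 - 7} = \sqrt{-7} = i \sqrt{7} \approx 2.6458 i$)
$M = - \frac{44}{7}$ ($M = \frac{48 - 4}{0 - 7} = \frac{44}{-7} = 44 \left(- \frac{1}{7}\right) = - \frac{44}{7} \approx -6.2857$)
$\left(M + m\right) N{\left(-4 \right)} = \left(- \frac{44}{7} + i \sqrt{7}\right) \sqrt{2} \sqrt{-4} = \left(- \frac{44}{7} + i \sqrt{7}\right) \sqrt{2} \cdot 2 i = \left(- \frac{44}{7} + i \sqrt{7}\right) 2 i \sqrt{2} = 2 i \sqrt{2} \left(- \frac{44}{7} + i \sqrt{7}\right)$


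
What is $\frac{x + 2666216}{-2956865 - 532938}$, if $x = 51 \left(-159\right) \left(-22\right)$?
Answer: $- \frac{2844614}{3489803} \approx -0.81512$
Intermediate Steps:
$x = 178398$ ($x = \left(-8109\right) \left(-22\right) = 178398$)
$\frac{x + 2666216}{-2956865 - 532938} = \frac{178398 + 2666216}{-2956865 - 532938} = \frac{2844614}{-3489803} = 2844614 \left(- \frac{1}{3489803}\right) = - \frac{2844614}{3489803}$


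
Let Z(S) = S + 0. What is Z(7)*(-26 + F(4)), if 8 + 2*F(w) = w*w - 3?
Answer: -329/2 ≈ -164.50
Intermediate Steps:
Z(S) = S
F(w) = -11/2 + w**2/2 (F(w) = -4 + (w*w - 3)/2 = -4 + (w**2 - 3)/2 = -4 + (-3 + w**2)/2 = -4 + (-3/2 + w**2/2) = -11/2 + w**2/2)
Z(7)*(-26 + F(4)) = 7*(-26 + (-11/2 + (1/2)*4**2)) = 7*(-26 + (-11/2 + (1/2)*16)) = 7*(-26 + (-11/2 + 8)) = 7*(-26 + 5/2) = 7*(-47/2) = -329/2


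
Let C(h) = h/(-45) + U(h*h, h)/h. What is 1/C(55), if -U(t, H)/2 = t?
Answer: -9/1001 ≈ -0.0089910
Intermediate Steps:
U(t, H) = -2*t
C(h) = -91*h/45 (C(h) = h/(-45) + (-2*h*h)/h = h*(-1/45) + (-2*h**2)/h = -h/45 - 2*h = -91*h/45)
1/C(55) = 1/(-91/45*55) = 1/(-1001/9) = -9/1001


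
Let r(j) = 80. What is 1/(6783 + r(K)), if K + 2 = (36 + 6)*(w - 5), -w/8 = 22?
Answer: 1/6863 ≈ 0.00014571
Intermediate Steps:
w = -176 (w = -8*22 = -176)
K = -7604 (K = -2 + (36 + 6)*(-176 - 5) = -2 + 42*(-181) = -2 - 7602 = -7604)
1/(6783 + r(K)) = 1/(6783 + 80) = 1/6863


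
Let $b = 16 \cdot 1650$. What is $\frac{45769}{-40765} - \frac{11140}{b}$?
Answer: $- \frac{16624237}{10761960} \approx -1.5447$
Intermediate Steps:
$b = 26400$
$\frac{45769}{-40765} - \frac{11140}{b} = \frac{45769}{-40765} - \frac{11140}{26400} = 45769 \left(- \frac{1}{40765}\right) - \frac{557}{1320} = - \frac{45769}{40765} - \frac{557}{1320} = - \frac{16624237}{10761960}$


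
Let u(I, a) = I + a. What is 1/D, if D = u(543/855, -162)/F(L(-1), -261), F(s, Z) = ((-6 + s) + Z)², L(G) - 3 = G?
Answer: -20014125/45989 ≈ -435.19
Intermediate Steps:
L(G) = 3 + G
F(s, Z) = (-6 + Z + s)²
D = -45989/20014125 (D = (543/855 - 162)/((-6 - 261 + (3 - 1))²) = (543*(1/855) - 162)/((-6 - 261 + 2)²) = (181/285 - 162)/((-265)²) = -45989/285/70225 = -45989/285*1/70225 = -45989/20014125 ≈ -0.0022978)
1/D = 1/(-45989/20014125) = -20014125/45989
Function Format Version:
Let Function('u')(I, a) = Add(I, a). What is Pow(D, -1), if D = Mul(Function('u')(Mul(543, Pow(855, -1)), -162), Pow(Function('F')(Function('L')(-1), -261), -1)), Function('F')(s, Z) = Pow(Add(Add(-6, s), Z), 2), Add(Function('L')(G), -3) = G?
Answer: Rational(-20014125, 45989) ≈ -435.19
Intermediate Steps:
Function('L')(G) = Add(3, G)
Function('F')(s, Z) = Pow(Add(-6, Z, s), 2)
D = Rational(-45989, 20014125) (D = Mul(Add(Mul(543, Pow(855, -1)), -162), Pow(Pow(Add(-6, -261, Add(3, -1)), 2), -1)) = Mul(Add(Mul(543, Rational(1, 855)), -162), Pow(Pow(Add(-6, -261, 2), 2), -1)) = Mul(Add(Rational(181, 285), -162), Pow(Pow(-265, 2), -1)) = Mul(Rational(-45989, 285), Pow(70225, -1)) = Mul(Rational(-45989, 285), Rational(1, 70225)) = Rational(-45989, 20014125) ≈ -0.0022978)
Pow(D, -1) = Pow(Rational(-45989, 20014125), -1) = Rational(-20014125, 45989)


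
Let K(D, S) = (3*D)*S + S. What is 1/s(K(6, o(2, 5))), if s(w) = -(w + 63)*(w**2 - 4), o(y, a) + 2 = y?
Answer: 1/252 ≈ 0.0039683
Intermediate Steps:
o(y, a) = -2 + y
K(D, S) = S + 3*D*S (K(D, S) = 3*D*S + S = S + 3*D*S)
s(w) = -(-4 + w**2)*(63 + w) (s(w) = -(63 + w)*(-4 + w**2) = -(-4 + w**2)*(63 + w))
1/s(K(6, o(2, 5))) = 1/(252 - ((-2 + 2)*(1 + 3*6))**3 - 63*(1 + 3*6)**2*(-2 + 2)**2 + 4*((-2 + 2)*(1 + 3*6))) = 1/(252 - (0*(1 + 18))**3 - 63*(0*(1 + 18))**2 + 4*(0*(1 + 18))) = 1/(252 - (0*19)**3 - 63*(0*19)**2 + 4*(0*19)) = 1/(252 - 1*0**3 - 63*0**2 + 4*0) = 1/(252 - 1*0 - 63*0 + 0) = 1/(252 + 0 + 0 + 0) = 1/252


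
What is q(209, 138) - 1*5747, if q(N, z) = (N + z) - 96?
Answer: -5496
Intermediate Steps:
q(N, z) = -96 + N + z
q(209, 138) - 1*5747 = (-96 + 209 + 138) - 1*5747 = 251 - 5747 = -5496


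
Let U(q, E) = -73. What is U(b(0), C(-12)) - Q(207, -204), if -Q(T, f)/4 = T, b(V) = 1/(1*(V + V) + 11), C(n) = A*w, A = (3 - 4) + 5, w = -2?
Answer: 755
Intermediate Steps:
A = 4 (A = -1 + 5 = 4)
C(n) = -8 (C(n) = 4*(-2) = -8)
b(V) = 1/(11 + 2*V) (b(V) = 1/(1*(2*V) + 11) = 1/(2*V + 11) = 1/(11 + 2*V))
Q(T, f) = -4*T
U(b(0), C(-12)) - Q(207, -204) = -73 - (-4)*207 = -73 - 1*(-828) = -73 + 828 = 755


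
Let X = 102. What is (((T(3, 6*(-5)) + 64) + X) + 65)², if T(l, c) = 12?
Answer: 59049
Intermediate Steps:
(((T(3, 6*(-5)) + 64) + X) + 65)² = (((12 + 64) + 102) + 65)² = ((76 + 102) + 65)² = (178 + 65)² = 243² = 59049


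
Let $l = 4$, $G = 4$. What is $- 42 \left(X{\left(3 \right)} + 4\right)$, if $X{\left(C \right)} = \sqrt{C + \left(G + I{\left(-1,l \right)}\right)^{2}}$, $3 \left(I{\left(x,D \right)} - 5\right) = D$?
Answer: $-168 - 28 \sqrt{247} \approx -608.05$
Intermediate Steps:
$I{\left(x,D \right)} = 5 + \frac{D}{3}$
$X{\left(C \right)} = \sqrt{\frac{961}{9} + C}$ ($X{\left(C \right)} = \sqrt{C + \left(4 + \left(5 + \frac{1}{3} \cdot 4\right)\right)^{2}} = \sqrt{C + \left(4 + \left(5 + \frac{4}{3}\right)\right)^{2}} = \sqrt{C + \left(4 + \frac{19}{3}\right)^{2}} = \sqrt{C + \left(\frac{31}{3}\right)^{2}} = \sqrt{C + \frac{961}{9}} = \sqrt{\frac{961}{9} + C}$)
$- 42 \left(X{\left(3 \right)} + 4\right) = - 42 \left(\frac{\sqrt{961 + 9 \cdot 3}}{3} + 4\right) = - 42 \left(\frac{\sqrt{961 + 27}}{3} + 4\right) = - 42 \left(\frac{\sqrt{988}}{3} + 4\right) = - 42 \left(\frac{2 \sqrt{247}}{3} + 4\right) = - 42 \left(4 + \frac{2 \sqrt{247}}{3}\right) = -168 - 28 \sqrt{247}$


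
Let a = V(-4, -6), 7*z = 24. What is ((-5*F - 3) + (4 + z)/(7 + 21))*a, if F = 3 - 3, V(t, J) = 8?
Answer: -1072/49 ≈ -21.878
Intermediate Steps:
z = 24/7 (z = (1/7)*24 = 24/7 ≈ 3.4286)
a = 8
F = 0
((-5*F - 3) + (4 + z)/(7 + 21))*a = ((-5*0 - 3) + (4 + 24/7)/(7 + 21))*8 = ((0 - 3) + (52/7)/28)*8 = (-3 + (52/7)*(1/28))*8 = (-3 + 13/49)*8 = -134/49*8 = -1072/49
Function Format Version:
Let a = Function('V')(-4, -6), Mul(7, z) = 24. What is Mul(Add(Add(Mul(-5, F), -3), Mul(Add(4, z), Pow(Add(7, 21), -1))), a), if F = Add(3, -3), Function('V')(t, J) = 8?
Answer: Rational(-1072, 49) ≈ -21.878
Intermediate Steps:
z = Rational(24, 7) (z = Mul(Rational(1, 7), 24) = Rational(24, 7) ≈ 3.4286)
a = 8
F = 0
Mul(Add(Add(Mul(-5, F), -3), Mul(Add(4, z), Pow(Add(7, 21), -1))), a) = Mul(Add(Add(Mul(-5, 0), -3), Mul(Add(4, Rational(24, 7)), Pow(Add(7, 21), -1))), 8) = Mul(Add(Add(0, -3), Mul(Rational(52, 7), Pow(28, -1))), 8) = Mul(Add(-3, Mul(Rational(52, 7), Rational(1, 28))), 8) = Mul(Add(-3, Rational(13, 49)), 8) = Mul(Rational(-134, 49), 8) = Rational(-1072, 49)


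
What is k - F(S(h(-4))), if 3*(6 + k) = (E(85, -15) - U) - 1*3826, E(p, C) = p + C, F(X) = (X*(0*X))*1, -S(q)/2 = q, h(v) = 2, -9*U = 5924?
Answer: -28042/27 ≈ -1038.6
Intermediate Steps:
U = -5924/9 (U = -⅑*5924 = -5924/9 ≈ -658.22)
S(q) = -2*q
F(X) = 0 (F(X) = (X*0)*1 = 0*1 = 0)
E(p, C) = C + p
k = -28042/27 (k = -6 + (((-15 + 85) - 1*(-5924/9)) - 1*3826)/3 = -6 + ((70 + 5924/9) - 3826)/3 = -6 + (6554/9 - 3826)/3 = -6 + (⅓)*(-27880/9) = -6 - 27880/27 = -28042/27 ≈ -1038.6)
k - F(S(h(-4))) = -28042/27 - 1*0 = -28042/27 + 0 = -28042/27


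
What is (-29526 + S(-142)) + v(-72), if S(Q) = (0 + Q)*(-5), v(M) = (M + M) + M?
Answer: -29032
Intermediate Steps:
v(M) = 3*M (v(M) = 2*M + M = 3*M)
S(Q) = -5*Q (S(Q) = Q*(-5) = -5*Q)
(-29526 + S(-142)) + v(-72) = (-29526 - 5*(-142)) + 3*(-72) = (-29526 + 710) - 216 = -28816 - 216 = -29032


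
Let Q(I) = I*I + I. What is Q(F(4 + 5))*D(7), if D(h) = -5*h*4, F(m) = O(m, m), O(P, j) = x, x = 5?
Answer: -4200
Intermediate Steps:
O(P, j) = 5
F(m) = 5
Q(I) = I + I² (Q(I) = I² + I = I + I²)
D(h) = -20*h
Q(F(4 + 5))*D(7) = (5*(1 + 5))*(-20*7) = (5*6)*(-140) = 30*(-140) = -4200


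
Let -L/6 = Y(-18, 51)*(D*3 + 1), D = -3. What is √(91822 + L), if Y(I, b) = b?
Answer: √94270 ≈ 307.03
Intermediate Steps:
L = 2448 (L = -306*(-3*3 + 1) = -306*(-9 + 1) = -306*(-8) = -6*(-408) = 2448)
√(91822 + L) = √(91822 + 2448) = √94270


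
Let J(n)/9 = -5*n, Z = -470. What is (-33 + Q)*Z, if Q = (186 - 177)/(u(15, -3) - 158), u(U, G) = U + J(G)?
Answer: 64155/4 ≈ 16039.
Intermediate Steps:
J(n) = -45*n (J(n) = 9*(-5*n) = -45*n)
u(U, G) = U - 45*G
Q = -9/8 (Q = (186 - 177)/((15 - 45*(-3)) - 158) = 9/((15 + 135) - 158) = 9/(150 - 158) = 9/(-8) = 9*(-⅛) = -9/8 ≈ -1.1250)
(-33 + Q)*Z = (-33 - 9/8)*(-470) = -273/8*(-470) = 64155/4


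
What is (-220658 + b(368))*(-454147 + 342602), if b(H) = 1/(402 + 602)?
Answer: 24711749684895/1004 ≈ 2.4613e+10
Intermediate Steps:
b(H) = 1/1004
(-220658 + b(368))*(-454147 + 342602) = (-220658 + 1/1004)*(-454147 + 342602) = -221540631/1004*(-111545) = 24711749684895/1004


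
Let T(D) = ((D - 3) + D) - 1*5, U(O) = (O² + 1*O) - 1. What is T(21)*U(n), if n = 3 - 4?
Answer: -34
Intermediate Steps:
n = -1
U(O) = -1 + O + O² (U(O) = (O² + O) - 1 = (O + O²) - 1 = -1 + O + O²)
T(D) = -8 + 2*D (T(D) = ((-3 + D) + D) - 5 = (-3 + 2*D) - 5 = -8 + 2*D)
T(21)*U(n) = (-8 + 2*21)*(-1 - 1 + (-1)²) = (-8 + 42)*(-1 - 1 + 1) = 34*(-1) = -34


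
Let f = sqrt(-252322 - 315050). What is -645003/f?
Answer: 215001*I*sqrt(141843)/94562 ≈ 856.3*I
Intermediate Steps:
f = 2*I*sqrt(141843) (f = sqrt(-567372) = 2*I*sqrt(141843) ≈ 753.24*I)
-645003/f = -645003*(-I*sqrt(141843)/283686) = -(-215001)*I*sqrt(141843)/94562 = 215001*I*sqrt(141843)/94562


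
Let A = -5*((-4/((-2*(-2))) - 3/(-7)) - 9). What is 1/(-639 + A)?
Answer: -7/4138 ≈ -0.0016916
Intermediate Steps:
A = 335/7 (A = -5*((-4/4 - 3*(-1/7)) - 9) = -5*((-4*1/4 + 3/7) - 9) = -5*((-1 + 3/7) - 9) = -5*(-4/7 - 9) = -5*(-67/7) = 335/7 ≈ 47.857)
1/(-639 + A) = 1/(-639 + 335/7) = 1/(-4138/7) = -7/4138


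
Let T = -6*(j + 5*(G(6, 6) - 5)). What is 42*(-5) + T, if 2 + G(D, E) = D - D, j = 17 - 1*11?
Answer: -36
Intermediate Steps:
j = 6 (j = 17 - 11 = 6)
G(D, E) = -2 (G(D, E) = -2 + (D - D) = -2 + 0 = -2)
T = 174 (T = -6*(6 + 5*(-2 - 5)) = -6*(6 + 5*(-7)) = -6*(6 - 35) = -6*(-29) = 174)
42*(-5) + T = 42*(-5) + 174 = -210 + 174 = -36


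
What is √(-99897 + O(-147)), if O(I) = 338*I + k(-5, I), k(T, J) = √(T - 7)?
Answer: √(-149583 + 2*I*√3) ≈ 0.004 + 386.76*I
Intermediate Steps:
k(T, J) = √(-7 + T)
O(I) = 338*I + 2*I*√3 (O(I) = 338*I + √(-7 - 5) = 338*I + √(-12) = 338*I + 2*I*√3)
√(-99897 + O(-147)) = √(-99897 + (338*(-147) + 2*I*√3)) = √(-99897 + (-49686 + 2*I*√3)) = √(-149583 + 2*I*√3)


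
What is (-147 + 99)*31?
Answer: -1488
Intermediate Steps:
(-147 + 99)*31 = -48*31 = -1488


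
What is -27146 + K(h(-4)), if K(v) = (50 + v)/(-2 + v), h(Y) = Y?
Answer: -81461/3 ≈ -27154.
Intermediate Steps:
K(v) = (50 + v)/(-2 + v)
-27146 + K(h(-4)) = -27146 + (50 - 4)/(-2 - 4) = -27146 + 46/(-6) = -27146 - ⅙*46 = -27146 - 23/3 = -81461/3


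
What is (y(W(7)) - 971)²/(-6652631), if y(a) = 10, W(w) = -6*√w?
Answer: -29791/214601 ≈ -0.13882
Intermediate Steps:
(y(W(7)) - 971)²/(-6652631) = (10 - 971)²/(-6652631) = (-961)²*(-1/6652631) = 923521*(-1/6652631) = -29791/214601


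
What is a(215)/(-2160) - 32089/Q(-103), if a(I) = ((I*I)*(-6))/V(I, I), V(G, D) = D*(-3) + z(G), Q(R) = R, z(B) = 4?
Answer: 1480019293/4753656 ≈ 311.34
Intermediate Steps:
V(G, D) = 4 - 3*D (V(G, D) = D*(-3) + 4 = -3*D + 4 = 4 - 3*D)
a(I) = -6*I**2/(4 - 3*I) (a(I) = ((I*I)*(-6))/(4 - 3*I) = (I**2*(-6))/(4 - 3*I) = (-6*I**2)/(4 - 3*I) = -6*I**2/(4 - 3*I))
a(215)/(-2160) - 32089/Q(-103) = (6*215**2/(-4 + 3*215))/(-2160) - 32089/(-103) = (6*46225/(-4 + 645))*(-1/2160) - 32089*(-1/103) = (6*46225/641)*(-1/2160) + 32089/103 = (6*46225*(1/641))*(-1/2160) + 32089/103 = (277350/641)*(-1/2160) + 32089/103 = -9245/46152 + 32089/103 = 1480019293/4753656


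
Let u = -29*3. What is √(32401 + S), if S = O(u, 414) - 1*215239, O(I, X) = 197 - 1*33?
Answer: I*√182674 ≈ 427.4*I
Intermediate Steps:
u = -87
O(I, X) = 164 (O(I, X) = 197 - 33 = 164)
S = -215075 (S = 164 - 1*215239 = 164 - 215239 = -215075)
√(32401 + S) = √(32401 - 215075) = √(-182674) = I*√182674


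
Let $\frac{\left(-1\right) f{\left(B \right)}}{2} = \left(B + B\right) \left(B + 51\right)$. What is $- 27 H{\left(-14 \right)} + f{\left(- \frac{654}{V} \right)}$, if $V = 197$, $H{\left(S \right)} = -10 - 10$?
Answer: $\frac{45528948}{38809} \approx 1173.2$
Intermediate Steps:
$H{\left(S \right)} = -20$ ($H{\left(S \right)} = -10 - 10 = -20$)
$f{\left(B \right)} = - 4 B \left(51 + B\right)$ ($f{\left(B \right)} = - 2 \left(B + B\right) \left(B + 51\right) = - 2 \cdot 2 B \left(51 + B\right) = - 4 B \left(51 + B\right)$)
$- 27 H{\left(-14 \right)} + f{\left(- \frac{654}{V} \right)} = \left(-27\right) \left(-20\right) - 4 \left(- \frac{654}{197}\right) \left(51 - \frac{654}{197}\right) = 540 - 4 \left(\left(-654\right) \frac{1}{197}\right) \left(51 - \frac{654}{197}\right) = 540 - - \frac{2616 \left(51 - \frac{654}{197}\right)}{197} = 540 - \left(- \frac{2616}{197}\right) \frac{9393}{197} = 540 + \frac{24572088}{38809} = \frac{45528948}{38809}$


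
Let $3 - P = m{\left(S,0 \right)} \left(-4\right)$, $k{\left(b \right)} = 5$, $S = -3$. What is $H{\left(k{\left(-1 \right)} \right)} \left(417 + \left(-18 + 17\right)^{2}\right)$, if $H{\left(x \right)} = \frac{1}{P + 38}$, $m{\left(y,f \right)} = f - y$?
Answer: $\frac{418}{53} \approx 7.8868$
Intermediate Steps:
$P = 15$ ($P = 3 - \left(0 - -3\right) \left(-4\right) = 3 - \left(0 + 3\right) \left(-4\right) = 3 - 3 \left(-4\right) = 3 - -12 = 3 + 12 = 15$)
$H{\left(x \right)} = \frac{1}{53}$ ($H{\left(x \right)} = \frac{1}{15 + 38} = \frac{1}{53}$)
$H{\left(k{\left(-1 \right)} \right)} \left(417 + \left(-18 + 17\right)^{2}\right) = \frac{417 + \left(-18 + 17\right)^{2}}{53} = \frac{417 + \left(-1\right)^{2}}{53} = \frac{417 + 1}{53} = \frac{1}{53} \cdot 418 = \frac{418}{53}$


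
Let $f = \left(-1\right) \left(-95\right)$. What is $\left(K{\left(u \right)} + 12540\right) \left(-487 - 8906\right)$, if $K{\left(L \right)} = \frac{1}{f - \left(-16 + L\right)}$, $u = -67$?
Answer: $- \frac{20966312553}{178} \approx -1.1779 \cdot 10^{8}$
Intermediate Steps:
$f = 95$
$K{\left(L \right)} = \frac{1}{111 - L}$ ($K{\left(L \right)} = \frac{1}{95 - \left(-16 + L\right)} = \frac{1}{111 - L}$)
$\left(K{\left(u \right)} + 12540\right) \left(-487 - 8906\right) = \left(\frac{1}{111 - -67} + 12540\right) \left(-487 - 8906\right) = \left(\frac{1}{111 + 67} + 12540\right) \left(-9393\right) = \left(\frac{1}{178} + 12540\right) \left(-9393\right) = \frac{2232121}{178} \left(-9393\right) = - \frac{20966312553}{178}$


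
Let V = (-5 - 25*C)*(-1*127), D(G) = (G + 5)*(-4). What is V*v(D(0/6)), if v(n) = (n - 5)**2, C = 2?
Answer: 4365625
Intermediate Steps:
D(G) = -20 - 4*G (D(G) = (5 + G)*(-4) = -20 - 4*G)
v(n) = (-5 + n)**2
V = 6985 (V = (-5 - 25*2)*(-1*127) = (-5 - 50)*(-127) = -55*(-127) = 6985)
V*v(D(0/6)) = 6985*(-5 + (-20 - 0/6))**2 = 6985*(-5 + (-20 - 4*0))**2 = 6985*(-5 + (-20 + 0))**2 = 6985*(-5 - 20)**2 = 6985*(-25)**2 = 6985*625 = 4365625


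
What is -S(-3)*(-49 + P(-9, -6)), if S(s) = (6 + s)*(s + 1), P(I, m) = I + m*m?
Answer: -132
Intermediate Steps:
P(I, m) = I + m²
S(s) = (1 + s)*(6 + s) (S(s) = (6 + s)*(1 + s) = (1 + s)*(6 + s))
-S(-3)*(-49 + P(-9, -6)) = -(6 + (-3)² + 7*(-3))*(-49 + (-9 + (-6)²)) = -(6 + 9 - 21)*(-49 + (-9 + 36)) = -(-6)*(-49 + 27) = -(-6)*(-22) = -1*132 = -132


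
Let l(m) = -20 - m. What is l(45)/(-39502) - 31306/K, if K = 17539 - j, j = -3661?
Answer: -308817903/209360600 ≈ -1.4751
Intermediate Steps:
K = 21200 (K = 17539 - 1*(-3661) = 17539 + 3661 = 21200)
l(45)/(-39502) - 31306/K = (-20 - 1*45)/(-39502) - 31306/21200 = (-20 - 45)*(-1/39502) - 31306*1/21200 = -65*(-1/39502) - 15653/10600 = 65/39502 - 15653/10600 = -308817903/209360600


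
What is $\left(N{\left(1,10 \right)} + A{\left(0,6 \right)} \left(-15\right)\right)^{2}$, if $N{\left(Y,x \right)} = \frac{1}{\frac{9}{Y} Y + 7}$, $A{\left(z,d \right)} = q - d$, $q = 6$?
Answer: $\frac{1}{256} \approx 0.0039063$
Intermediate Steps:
$A{\left(z,d \right)} = 6 - d$
$N{\left(Y,x \right)} = \frac{1}{16}$ ($N{\left(Y,x \right)} = \frac{1}{9 + 7} = \frac{1}{16}$)
$\left(N{\left(1,10 \right)} + A{\left(0,6 \right)} \left(-15\right)\right)^{2} = \left(\frac{1}{16} + \left(6 - 6\right) \left(-15\right)\right)^{2} = \left(\frac{1}{16} + 0 \left(-15\right)\right)^{2} = \left(\frac{1}{16} + 0\right)^{2} = \left(\frac{1}{16}\right)^{2} = \frac{1}{256}$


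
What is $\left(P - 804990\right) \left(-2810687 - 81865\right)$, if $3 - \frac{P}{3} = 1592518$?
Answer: $16147772779320$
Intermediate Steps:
$P = -4777545$ ($P = 9 - 4777554 = -4777545$)
$\left(P - 804990\right) \left(-2810687 - 81865\right) = \left(-4777545 - 804990\right) \left(-2810687 - 81865\right) = \left(-5582535\right) \left(-2892552\right) = 16147772779320$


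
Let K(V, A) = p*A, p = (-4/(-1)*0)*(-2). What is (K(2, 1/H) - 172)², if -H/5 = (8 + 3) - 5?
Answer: 29584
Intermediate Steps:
H = -30 (H = -5*((8 + 3) - 5) = -5*(11 - 5) = -5*6 = -30)
p = 0 (p = (-4*(-1)*0)*(-2) = (4*0)*(-2) = 0*(-2) = 0)
K(V, A) = 0 (K(V, A) = 0*A = 0)
(K(2, 1/H) - 172)² = (0 - 172)² = (-172)² = 29584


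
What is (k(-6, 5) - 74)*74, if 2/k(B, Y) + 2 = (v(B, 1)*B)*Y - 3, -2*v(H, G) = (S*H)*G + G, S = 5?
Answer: -602397/110 ≈ -5476.3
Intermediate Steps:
v(H, G) = -G/2 - 5*G*H/2 (v(H, G) = -((5*H)*G + G)/2 = -(5*G*H + G)/2 = -(G + 5*G*H)/2 = -G/2 - 5*G*H/2)
k(B, Y) = 2/(-5 + B*Y*(-½ - 5*B/2)) (k(B, Y) = 2/(-2 + (((-½*1*(1 + 5*B))*B)*Y - 3)) = 2/(-2 + (((-½ - 5*B/2)*B)*Y - 3)) = 2/(-2 + ((B*(-½ - 5*B/2))*Y - 3)) = 2/(-2 + (B*Y*(-½ - 5*B/2) - 3)) = 2/(-2 + (-3 + B*Y*(-½ - 5*B/2))) = 2/(-5 + B*Y*(-½ - 5*B/2)))
(k(-6, 5) - 74)*74 = (-4/(10 - 6*5*(1 + 5*(-6))) - 74)*74 = (-4/(10 - 6*5*(1 - 30)) - 74)*74 = (-4/(10 - 6*5*(-29)) - 74)*74 = (-4/(10 + 870) - 74)*74 = (-4/880 - 74)*74 = (-4*1/880 - 74)*74 = (-1/220 - 74)*74 = -16281/220*74 = -602397/110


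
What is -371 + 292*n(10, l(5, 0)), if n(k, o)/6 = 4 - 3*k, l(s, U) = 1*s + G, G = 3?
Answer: -45923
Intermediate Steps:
l(s, U) = 3 + s (l(s, U) = 1*s + 3 = s + 3 = 3 + s)
n(k, o) = 24 - 18*k (n(k, o) = 6*(4 - 3*k) = 24 - 18*k)
-371 + 292*n(10, l(5, 0)) = -371 + 292*(24 - 18*10) = -371 + 292*(24 - 180) = -371 + 292*(-156) = -371 - 45552 = -45923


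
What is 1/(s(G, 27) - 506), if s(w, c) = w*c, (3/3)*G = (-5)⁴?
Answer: 1/16369 ≈ 6.1091e-5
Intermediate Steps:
G = 625 (G = (-5)⁴ = 625)
s(w, c) = c*w
1/(s(G, 27) - 506) = 1/(27*625 - 506) = 1/(16875 - 506) = 1/16369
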